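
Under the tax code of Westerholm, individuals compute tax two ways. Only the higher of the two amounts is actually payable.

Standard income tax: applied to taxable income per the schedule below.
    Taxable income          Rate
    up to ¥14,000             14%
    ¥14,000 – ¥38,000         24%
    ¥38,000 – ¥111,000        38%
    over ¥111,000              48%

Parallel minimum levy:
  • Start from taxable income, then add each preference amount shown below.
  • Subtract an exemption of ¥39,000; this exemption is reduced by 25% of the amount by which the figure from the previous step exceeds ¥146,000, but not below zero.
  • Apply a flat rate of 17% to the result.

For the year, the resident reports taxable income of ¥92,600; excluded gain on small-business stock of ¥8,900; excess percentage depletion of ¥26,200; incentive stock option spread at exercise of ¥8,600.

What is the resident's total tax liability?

Parallel minimum levy:
  Adjusted income: ¥92,600 + ¥8,900 + ¥26,200 + ¥8,600 = ¥136,300
  Exemption: ¥136,300 ≤ ¥146,000, so full ¥39,000 applies
  Base: ¥136,300 − ¥39,000 = ¥97,300
  ¥97,300 × 17% = ¥16,541

Standard income tax:
  ¥14,000 × 14% = ¥1,960
  ¥24,000 × 24% = ¥5,760
  ¥54,600 × 38% = ¥20,748
  → ¥28,468

¥28,468 > ¥16,541, so the standard income tax governs.

¥28,468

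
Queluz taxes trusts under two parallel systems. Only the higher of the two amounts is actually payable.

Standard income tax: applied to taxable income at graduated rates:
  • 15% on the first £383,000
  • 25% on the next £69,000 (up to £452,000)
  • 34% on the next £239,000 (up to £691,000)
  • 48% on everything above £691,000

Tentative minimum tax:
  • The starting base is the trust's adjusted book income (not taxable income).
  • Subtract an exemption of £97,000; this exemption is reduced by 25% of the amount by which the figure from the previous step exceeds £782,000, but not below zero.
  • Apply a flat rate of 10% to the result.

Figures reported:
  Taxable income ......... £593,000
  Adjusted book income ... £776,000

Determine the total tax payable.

Standard income tax:
  £383,000 × 15% = £57,450
  £69,000 × 25% = £17,250
  £141,000 × 34% = £47,940
  → £122,640

Tentative minimum tax:
  Base (adjusted book income): £776,000
  Exemption: £776,000 ≤ £782,000, so full £97,000 applies
  Base: £776,000 − £97,000 = £679,000
  £679,000 × 10% = £67,900

£122,640 > £67,900, so the standard income tax governs.

£122,640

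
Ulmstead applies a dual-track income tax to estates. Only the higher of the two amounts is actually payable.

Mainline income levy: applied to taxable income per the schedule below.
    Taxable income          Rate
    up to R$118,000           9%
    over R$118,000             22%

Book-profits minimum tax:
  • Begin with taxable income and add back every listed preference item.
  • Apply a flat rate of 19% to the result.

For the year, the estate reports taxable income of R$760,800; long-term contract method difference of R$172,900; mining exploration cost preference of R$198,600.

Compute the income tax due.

Mainline income levy:
  R$118,000 × 9% = R$10,620
  R$642,800 × 22% = R$141,416
  → R$152,036

Book-profits minimum tax:
  Adjusted income: R$760,800 + R$172,900 + R$198,600 = R$1,132,300
  R$1,132,300 × 19% = R$215,137

R$215,137 > R$152,036, so the book-profits minimum tax is the binding amount.

R$215,137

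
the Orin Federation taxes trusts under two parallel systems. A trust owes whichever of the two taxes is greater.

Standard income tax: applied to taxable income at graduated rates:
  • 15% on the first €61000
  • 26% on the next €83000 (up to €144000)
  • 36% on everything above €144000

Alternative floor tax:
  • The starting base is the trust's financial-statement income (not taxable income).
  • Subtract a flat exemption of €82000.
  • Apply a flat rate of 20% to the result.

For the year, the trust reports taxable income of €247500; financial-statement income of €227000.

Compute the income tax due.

Alternative floor tax:
  Base (financial-statement income): €227000
  Less exemption €82000 → base €145000
  €145000 × 20% = €29000

Standard income tax:
  €61000 × 15% = €9150
  €83000 × 26% = €21580
  €103500 × 36% = €37260
  → €67990

€67990 > €29000, so the standard income tax governs.

€67990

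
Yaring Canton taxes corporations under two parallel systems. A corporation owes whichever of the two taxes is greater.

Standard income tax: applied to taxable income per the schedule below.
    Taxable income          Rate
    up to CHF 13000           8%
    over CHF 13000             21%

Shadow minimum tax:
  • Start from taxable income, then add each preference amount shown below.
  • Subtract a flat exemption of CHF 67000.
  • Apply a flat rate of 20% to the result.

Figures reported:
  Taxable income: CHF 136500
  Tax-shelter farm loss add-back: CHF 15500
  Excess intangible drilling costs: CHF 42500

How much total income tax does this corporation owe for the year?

CHF 26975

Standard income tax:
  CHF 13000 × 8% = CHF 1040
  CHF 123500 × 21% = CHF 25935
  → CHF 26975

Shadow minimum tax:
  Adjusted income: CHF 136500 + CHF 15500 + CHF 42500 = CHF 194500
  Less exemption CHF 67000 → base CHF 127500
  CHF 127500 × 20% = CHF 25500

CHF 26975 > CHF 25500, so the standard income tax governs.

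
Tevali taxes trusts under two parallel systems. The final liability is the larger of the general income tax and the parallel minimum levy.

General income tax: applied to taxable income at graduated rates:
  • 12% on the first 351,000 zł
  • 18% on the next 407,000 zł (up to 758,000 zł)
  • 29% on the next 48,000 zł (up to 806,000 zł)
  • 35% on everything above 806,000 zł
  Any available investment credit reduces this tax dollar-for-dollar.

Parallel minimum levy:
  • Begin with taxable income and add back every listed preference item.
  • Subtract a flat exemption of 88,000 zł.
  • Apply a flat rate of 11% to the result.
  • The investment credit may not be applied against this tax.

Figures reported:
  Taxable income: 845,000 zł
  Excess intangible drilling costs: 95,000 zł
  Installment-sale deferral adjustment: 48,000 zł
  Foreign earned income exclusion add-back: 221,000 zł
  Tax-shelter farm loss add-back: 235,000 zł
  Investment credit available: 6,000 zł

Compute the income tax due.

Parallel minimum levy:
  Adjusted income: 845,000 zł + 95,000 zł + 48,000 zł + 221,000 zł + 235,000 zł = 1,444,000 zł
  Less exemption 88,000 zł → base 1,356,000 zł
  1,356,000 zł × 11% = 149,160 zł

General income tax:
  351,000 zł × 12% = 42,120 zł
  407,000 zł × 18% = 73,260 zł
  48,000 zł × 29% = 13,920 zł
  39,000 zł × 35% = 13,650 zł
  → 142,950 zł
  Less investment credit 6,000 zł → 136,950 zł

149,160 zł > 136,950 zł, so the parallel minimum levy is the binding amount.

149,160 zł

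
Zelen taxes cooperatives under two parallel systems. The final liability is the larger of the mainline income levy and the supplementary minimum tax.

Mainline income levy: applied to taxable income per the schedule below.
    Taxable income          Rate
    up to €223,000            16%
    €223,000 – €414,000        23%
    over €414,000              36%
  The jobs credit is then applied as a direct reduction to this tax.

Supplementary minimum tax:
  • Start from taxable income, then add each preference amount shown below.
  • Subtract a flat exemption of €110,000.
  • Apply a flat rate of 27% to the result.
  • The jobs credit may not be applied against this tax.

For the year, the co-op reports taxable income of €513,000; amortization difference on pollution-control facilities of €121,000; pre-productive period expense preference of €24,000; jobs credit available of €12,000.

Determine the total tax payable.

Supplementary minimum tax:
  Adjusted income: €513,000 + €121,000 + €24,000 = €658,000
  Less exemption €110,000 → base €548,000
  €548,000 × 27% = €147,960

Mainline income levy:
  €223,000 × 16% = €35,680
  €191,000 × 23% = €43,930
  €99,000 × 36% = €35,640
  → €115,250
  Less jobs credit €12,000 → €103,250

€147,960 > €103,250, so the supplementary minimum tax is the binding amount.

€147,960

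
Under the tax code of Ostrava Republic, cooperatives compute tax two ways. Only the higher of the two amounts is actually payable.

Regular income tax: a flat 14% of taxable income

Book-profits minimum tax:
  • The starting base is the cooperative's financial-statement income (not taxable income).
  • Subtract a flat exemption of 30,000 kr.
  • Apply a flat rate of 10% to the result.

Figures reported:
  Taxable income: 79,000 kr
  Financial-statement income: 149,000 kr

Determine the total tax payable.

Book-profits minimum tax:
  Base (financial-statement income): 149,000 kr
  Less exemption 30,000 kr → base 119,000 kr
  119,000 kr × 10% = 11,900 kr

Regular income tax:
  79,000 kr × 14% = 11,060 kr

11,900 kr > 11,060 kr, so the book-profits minimum tax is the binding amount.

11,900 kr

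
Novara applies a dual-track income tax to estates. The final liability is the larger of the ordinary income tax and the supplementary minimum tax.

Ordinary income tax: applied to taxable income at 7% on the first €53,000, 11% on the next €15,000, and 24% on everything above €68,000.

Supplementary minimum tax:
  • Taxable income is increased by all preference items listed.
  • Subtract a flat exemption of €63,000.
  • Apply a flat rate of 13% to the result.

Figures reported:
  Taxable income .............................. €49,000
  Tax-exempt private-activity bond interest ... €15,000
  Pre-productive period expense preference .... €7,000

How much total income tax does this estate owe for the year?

€3,430

Ordinary income tax:
  €49,000 × 7% = €3,430

Supplementary minimum tax:
  Adjusted income: €49,000 + €15,000 + €7,000 = €71,000
  Less exemption €63,000 → base €8,000
  €8,000 × 13% = €1,040

€3,430 > €1,040, so the ordinary income tax governs.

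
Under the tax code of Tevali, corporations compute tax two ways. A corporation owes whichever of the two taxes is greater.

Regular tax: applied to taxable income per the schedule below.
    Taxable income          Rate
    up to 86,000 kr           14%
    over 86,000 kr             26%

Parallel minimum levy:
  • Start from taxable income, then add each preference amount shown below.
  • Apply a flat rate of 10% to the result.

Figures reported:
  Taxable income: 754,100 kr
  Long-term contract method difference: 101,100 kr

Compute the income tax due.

185,746 kr

Regular tax:
  86,000 kr × 14% = 12,040 kr
  668,100 kr × 26% = 173,706 kr
  → 185,746 kr

Parallel minimum levy:
  Adjusted income: 754,100 kr + 101,100 kr = 855,200 kr
  855,200 kr × 10% = 85,520 kr

185,746 kr > 85,520 kr, so the regular tax governs.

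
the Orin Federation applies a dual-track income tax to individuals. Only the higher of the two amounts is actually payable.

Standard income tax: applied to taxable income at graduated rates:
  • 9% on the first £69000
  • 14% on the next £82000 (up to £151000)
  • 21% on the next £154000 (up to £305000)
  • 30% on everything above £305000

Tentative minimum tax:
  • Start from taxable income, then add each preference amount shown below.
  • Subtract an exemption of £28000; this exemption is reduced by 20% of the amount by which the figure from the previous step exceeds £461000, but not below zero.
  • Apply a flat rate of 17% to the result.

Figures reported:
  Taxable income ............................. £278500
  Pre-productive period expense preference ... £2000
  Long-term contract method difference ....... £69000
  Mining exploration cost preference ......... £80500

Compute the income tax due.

£68340

Tentative minimum tax:
  Adjusted income: £278500 + £2000 + £69000 + £80500 = £430000
  Exemption: £430000 ≤ £461000, so full £28000 applies
  Base: £430000 − £28000 = £402000
  £402000 × 17% = £68340

Standard income tax:
  £69000 × 9% = £6210
  £82000 × 14% = £11480
  £127500 × 21% = £26775
  → £44465

£68340 > £44465, so the tentative minimum tax is the binding amount.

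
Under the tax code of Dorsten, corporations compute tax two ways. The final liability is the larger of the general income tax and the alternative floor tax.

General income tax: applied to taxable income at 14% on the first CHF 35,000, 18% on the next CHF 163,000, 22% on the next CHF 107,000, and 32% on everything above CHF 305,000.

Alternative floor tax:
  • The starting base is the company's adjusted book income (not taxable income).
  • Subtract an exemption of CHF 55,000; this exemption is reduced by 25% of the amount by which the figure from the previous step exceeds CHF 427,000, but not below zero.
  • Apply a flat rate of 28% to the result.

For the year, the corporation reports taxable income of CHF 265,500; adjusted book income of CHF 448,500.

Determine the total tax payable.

CHF 111,685

General income tax:
  CHF 35,000 × 14% = CHF 4,900
  CHF 163,000 × 18% = CHF 29,340
  CHF 67,500 × 22% = CHF 14,850
  → CHF 49,090

Alternative floor tax:
  Base (adjusted book income): CHF 448,500
  Exemption: CHF 55,000 − 25% × (CHF 448,500 − CHF 427,000) = CHF 55,000 − CHF 5,375 = CHF 49,625
  Base: CHF 448,500 − CHF 49,625 = CHF 398,875
  CHF 398,875 × 28% = CHF 111,685

CHF 111,685 > CHF 49,090, so the alternative floor tax is the binding amount.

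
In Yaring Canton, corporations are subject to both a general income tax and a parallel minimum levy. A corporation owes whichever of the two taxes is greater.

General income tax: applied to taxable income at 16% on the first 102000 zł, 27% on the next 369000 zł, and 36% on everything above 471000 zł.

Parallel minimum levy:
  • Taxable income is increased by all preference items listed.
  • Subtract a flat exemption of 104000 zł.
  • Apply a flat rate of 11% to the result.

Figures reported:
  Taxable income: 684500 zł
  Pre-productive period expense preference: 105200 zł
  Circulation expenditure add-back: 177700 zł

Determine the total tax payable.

192810 zł

General income tax:
  102000 zł × 16% = 16320 zł
  369000 zł × 27% = 99630 zł
  213500 zł × 36% = 76860 zł
  → 192810 zł

Parallel minimum levy:
  Adjusted income: 684500 zł + 105200 zł + 177700 zł = 967400 zł
  Less exemption 104000 zł → base 863400 zł
  863400 zł × 11% = 94974 zł

192810 zł > 94974 zł, so the general income tax governs.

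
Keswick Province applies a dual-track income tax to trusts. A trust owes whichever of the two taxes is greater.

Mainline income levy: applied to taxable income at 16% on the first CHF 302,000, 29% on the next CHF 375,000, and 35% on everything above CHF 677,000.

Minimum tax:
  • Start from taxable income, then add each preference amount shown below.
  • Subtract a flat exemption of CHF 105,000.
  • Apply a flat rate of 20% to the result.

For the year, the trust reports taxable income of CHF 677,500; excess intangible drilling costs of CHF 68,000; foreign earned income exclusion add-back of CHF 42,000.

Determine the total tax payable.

Minimum tax:
  Adjusted income: CHF 677,500 + CHF 68,000 + CHF 42,000 = CHF 787,500
  Less exemption CHF 105,000 → base CHF 682,500
  CHF 682,500 × 20% = CHF 136,500

Mainline income levy:
  CHF 302,000 × 16% = CHF 48,320
  CHF 375,000 × 29% = CHF 108,750
  CHF 500 × 35% = CHF 175
  → CHF 157,245

CHF 157,245 > CHF 136,500, so the mainline income levy governs.

CHF 157,245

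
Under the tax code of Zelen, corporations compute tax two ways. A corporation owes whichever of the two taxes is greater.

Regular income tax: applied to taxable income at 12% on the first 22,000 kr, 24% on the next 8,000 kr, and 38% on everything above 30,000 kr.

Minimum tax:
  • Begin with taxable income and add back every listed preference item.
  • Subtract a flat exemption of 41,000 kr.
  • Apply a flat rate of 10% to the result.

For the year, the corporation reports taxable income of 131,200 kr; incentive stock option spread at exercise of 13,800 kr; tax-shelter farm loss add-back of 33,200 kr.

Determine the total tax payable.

Minimum tax:
  Adjusted income: 131,200 kr + 13,800 kr + 33,200 kr = 178,200 kr
  Less exemption 41,000 kr → base 137,200 kr
  137,200 kr × 10% = 13,720 kr

Regular income tax:
  22,000 kr × 12% = 2,640 kr
  8,000 kr × 24% = 1,920 kr
  101,200 kr × 38% = 38,456 kr
  → 43,016 kr

43,016 kr > 13,720 kr, so the regular income tax governs.

43,016 kr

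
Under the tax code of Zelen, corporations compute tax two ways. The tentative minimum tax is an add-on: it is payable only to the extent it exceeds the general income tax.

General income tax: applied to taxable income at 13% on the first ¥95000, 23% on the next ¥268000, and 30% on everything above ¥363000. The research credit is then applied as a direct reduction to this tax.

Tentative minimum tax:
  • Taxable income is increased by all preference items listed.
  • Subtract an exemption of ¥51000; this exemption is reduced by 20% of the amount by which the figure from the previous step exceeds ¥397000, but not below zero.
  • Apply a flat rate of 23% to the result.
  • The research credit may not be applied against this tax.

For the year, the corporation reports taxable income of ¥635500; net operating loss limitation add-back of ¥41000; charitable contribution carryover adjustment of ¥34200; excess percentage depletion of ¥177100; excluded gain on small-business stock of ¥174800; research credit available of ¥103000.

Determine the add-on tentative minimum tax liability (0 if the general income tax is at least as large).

¥191658

Tentative minimum tax:
  Adjusted income: ¥635500 + ¥41000 + ¥34200 + ¥177100 + ¥174800 = ¥1062600
  Exemption: 20% × (¥1062600 − ¥397000) = ¥133120 ≥ ¥51000, so the exemption is fully phased out
  Base: ¥1062600 − ¥0 = ¥1062600
  ¥1062600 × 23% = ¥244398

General income tax:
  ¥95000 × 13% = ¥12350
  ¥268000 × 23% = ¥61640
  ¥272500 × 30% = ¥81750
  → ¥155740
  Less research credit ¥103000 → ¥52740

Excess of tentative minimum tax over general income tax: ¥244398 − ¥52740 = ¥191658.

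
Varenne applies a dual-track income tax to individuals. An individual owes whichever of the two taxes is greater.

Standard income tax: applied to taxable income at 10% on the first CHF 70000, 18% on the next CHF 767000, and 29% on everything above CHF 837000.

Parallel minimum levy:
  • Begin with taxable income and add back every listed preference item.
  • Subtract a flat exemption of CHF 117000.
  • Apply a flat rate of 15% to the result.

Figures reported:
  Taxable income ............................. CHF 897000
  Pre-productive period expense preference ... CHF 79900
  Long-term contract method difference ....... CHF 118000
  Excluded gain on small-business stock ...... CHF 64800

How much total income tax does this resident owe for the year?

CHF 162460

Standard income tax:
  CHF 70000 × 10% = CHF 7000
  CHF 767000 × 18% = CHF 138060
  CHF 60000 × 29% = CHF 17400
  → CHF 162460

Parallel minimum levy:
  Adjusted income: CHF 897000 + CHF 79900 + CHF 118000 + CHF 64800 = CHF 1159700
  Less exemption CHF 117000 → base CHF 1042700
  CHF 1042700 × 15% = CHF 156405

CHF 162460 > CHF 156405, so the standard income tax governs.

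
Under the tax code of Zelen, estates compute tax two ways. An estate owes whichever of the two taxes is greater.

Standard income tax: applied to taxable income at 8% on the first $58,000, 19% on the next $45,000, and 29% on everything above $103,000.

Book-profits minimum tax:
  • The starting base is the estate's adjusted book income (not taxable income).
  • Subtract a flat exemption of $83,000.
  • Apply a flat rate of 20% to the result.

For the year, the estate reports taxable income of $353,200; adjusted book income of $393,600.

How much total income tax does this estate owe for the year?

Standard income tax:
  $58,000 × 8% = $4,640
  $45,000 × 19% = $8,550
  $250,200 × 29% = $72,558
  → $85,748

Book-profits minimum tax:
  Base (adjusted book income): $393,600
  Less exemption $83,000 → base $310,600
  $310,600 × 20% = $62,120

$85,748 > $62,120, so the standard income tax governs.

$85,748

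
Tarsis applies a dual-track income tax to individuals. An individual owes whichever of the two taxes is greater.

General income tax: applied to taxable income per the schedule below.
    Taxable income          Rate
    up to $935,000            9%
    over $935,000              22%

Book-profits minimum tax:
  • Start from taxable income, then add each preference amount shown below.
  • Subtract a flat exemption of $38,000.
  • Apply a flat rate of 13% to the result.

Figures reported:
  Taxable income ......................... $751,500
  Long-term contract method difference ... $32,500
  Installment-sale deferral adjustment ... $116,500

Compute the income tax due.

Book-profits minimum tax:
  Adjusted income: $751,500 + $32,500 + $116,500 = $900,500
  Less exemption $38,000 → base $862,500
  $862,500 × 13% = $112,125

General income tax:
  $751,500 × 9% = $67,635

$112,125 > $67,635, so the book-profits minimum tax is the binding amount.

$112,125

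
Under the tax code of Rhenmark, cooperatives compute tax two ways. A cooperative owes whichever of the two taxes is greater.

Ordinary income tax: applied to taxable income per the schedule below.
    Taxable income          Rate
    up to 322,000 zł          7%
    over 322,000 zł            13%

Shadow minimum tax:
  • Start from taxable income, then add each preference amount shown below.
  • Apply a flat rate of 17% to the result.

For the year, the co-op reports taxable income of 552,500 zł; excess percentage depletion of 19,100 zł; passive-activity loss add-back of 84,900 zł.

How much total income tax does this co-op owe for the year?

Shadow minimum tax:
  Adjusted income: 552,500 zł + 19,100 zł + 84,900 zł = 656,500 zł
  656,500 zł × 17% = 111,605 zł

Ordinary income tax:
  322,000 zł × 7% = 22,540 zł
  230,500 zł × 13% = 29,965 zł
  → 52,505 zł

111,605 zł > 52,505 zł, so the shadow minimum tax is the binding amount.

111,605 zł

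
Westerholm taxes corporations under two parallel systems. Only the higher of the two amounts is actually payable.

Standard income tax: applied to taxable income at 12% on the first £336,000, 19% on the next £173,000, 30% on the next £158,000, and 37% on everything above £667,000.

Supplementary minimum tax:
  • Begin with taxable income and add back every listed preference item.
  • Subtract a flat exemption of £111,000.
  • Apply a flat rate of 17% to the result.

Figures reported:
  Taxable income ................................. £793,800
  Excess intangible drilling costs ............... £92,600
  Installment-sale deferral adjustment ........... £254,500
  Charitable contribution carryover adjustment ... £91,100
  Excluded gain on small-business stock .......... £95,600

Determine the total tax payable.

£206,822

Supplementary minimum tax:
  Adjusted income: £793,800 + £92,600 + £254,500 + £91,100 + £95,600 = £1,327,600
  Less exemption £111,000 → base £1,216,600
  £1,216,600 × 17% = £206,822

Standard income tax:
  £336,000 × 12% = £40,320
  £173,000 × 19% = £32,870
  £158,000 × 30% = £47,400
  £126,800 × 37% = £46,916
  → £167,506

£206,822 > £167,506, so the supplementary minimum tax is the binding amount.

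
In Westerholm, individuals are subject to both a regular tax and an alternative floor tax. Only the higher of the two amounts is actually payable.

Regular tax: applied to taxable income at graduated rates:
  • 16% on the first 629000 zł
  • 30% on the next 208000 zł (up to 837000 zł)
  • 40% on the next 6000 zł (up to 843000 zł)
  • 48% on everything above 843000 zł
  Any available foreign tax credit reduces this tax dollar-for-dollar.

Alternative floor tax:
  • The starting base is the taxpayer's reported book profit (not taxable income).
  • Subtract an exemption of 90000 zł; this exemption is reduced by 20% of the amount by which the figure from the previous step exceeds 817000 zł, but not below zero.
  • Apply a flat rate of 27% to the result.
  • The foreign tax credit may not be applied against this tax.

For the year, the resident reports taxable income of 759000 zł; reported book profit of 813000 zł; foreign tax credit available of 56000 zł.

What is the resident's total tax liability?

Regular tax:
  629000 zł × 16% = 100640 zł
  130000 zł × 30% = 39000 zł
  → 139640 zł
  Less foreign tax credit 56000 zł → 83640 zł

Alternative floor tax:
  Base (reported book profit): 813000 zł
  Exemption: 813000 zł ≤ 817000 zł, so full 90000 zł applies
  Base: 813000 zł − 90000 zł = 723000 zł
  723000 zł × 27% = 195210 zł

195210 zł > 83640 zł, so the alternative floor tax is the binding amount.

195210 zł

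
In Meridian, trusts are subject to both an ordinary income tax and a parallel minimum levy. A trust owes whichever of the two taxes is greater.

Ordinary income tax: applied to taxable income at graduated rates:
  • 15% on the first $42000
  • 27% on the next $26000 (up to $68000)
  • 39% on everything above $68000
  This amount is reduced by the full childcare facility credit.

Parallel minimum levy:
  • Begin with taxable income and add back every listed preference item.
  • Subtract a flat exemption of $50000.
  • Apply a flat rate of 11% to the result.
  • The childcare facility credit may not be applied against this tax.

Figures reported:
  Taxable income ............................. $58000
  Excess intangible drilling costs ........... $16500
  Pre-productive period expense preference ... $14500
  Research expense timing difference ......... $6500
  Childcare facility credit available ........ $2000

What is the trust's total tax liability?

$8620

Parallel minimum levy:
  Adjusted income: $58000 + $16500 + $14500 + $6500 = $95500
  Less exemption $50000 → base $45500
  $45500 × 11% = $5005

Ordinary income tax:
  $42000 × 15% = $6300
  $16000 × 27% = $4320
  → $10620
  Less childcare facility credit $2000 → $8620

$8620 > $5005, so the ordinary income tax governs.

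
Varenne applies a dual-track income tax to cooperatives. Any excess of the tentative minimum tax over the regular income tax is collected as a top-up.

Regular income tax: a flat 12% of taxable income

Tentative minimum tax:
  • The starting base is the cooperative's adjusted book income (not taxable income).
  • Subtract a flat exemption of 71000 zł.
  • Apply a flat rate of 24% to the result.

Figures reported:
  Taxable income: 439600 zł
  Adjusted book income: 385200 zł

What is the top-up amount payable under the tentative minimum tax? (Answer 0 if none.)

22656 zł

Regular income tax:
  439600 zł × 12% = 52752 zł

Tentative minimum tax:
  Base (adjusted book income): 385200 zł
  Less exemption 71000 zł → base 314200 zł
  314200 zł × 24% = 75408 zł

Excess of tentative minimum tax over regular income tax: 75408 zł − 52752 zł = 22656 zł.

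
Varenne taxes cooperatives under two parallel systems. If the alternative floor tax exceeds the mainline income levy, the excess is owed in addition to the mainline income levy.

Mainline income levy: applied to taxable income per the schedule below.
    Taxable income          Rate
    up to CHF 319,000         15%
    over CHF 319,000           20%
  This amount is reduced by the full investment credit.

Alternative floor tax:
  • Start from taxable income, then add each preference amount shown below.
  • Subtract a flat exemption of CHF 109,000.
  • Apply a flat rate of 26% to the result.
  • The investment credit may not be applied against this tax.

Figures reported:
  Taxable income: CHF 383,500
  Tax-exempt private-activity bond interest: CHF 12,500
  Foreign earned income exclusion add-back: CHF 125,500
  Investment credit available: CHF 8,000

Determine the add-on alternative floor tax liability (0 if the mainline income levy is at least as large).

Alternative floor tax:
  Adjusted income: CHF 383,500 + CHF 12,500 + CHF 125,500 = CHF 521,500
  Less exemption CHF 109,000 → base CHF 412,500
  CHF 412,500 × 26% = CHF 107,250

Mainline income levy:
  CHF 319,000 × 15% = CHF 47,850
  CHF 64,500 × 20% = CHF 12,900
  → CHF 60,750
  Less investment credit CHF 8,000 → CHF 52,750

Excess of alternative floor tax over mainline income levy: CHF 107,250 − CHF 52,750 = CHF 54,500.

CHF 54,500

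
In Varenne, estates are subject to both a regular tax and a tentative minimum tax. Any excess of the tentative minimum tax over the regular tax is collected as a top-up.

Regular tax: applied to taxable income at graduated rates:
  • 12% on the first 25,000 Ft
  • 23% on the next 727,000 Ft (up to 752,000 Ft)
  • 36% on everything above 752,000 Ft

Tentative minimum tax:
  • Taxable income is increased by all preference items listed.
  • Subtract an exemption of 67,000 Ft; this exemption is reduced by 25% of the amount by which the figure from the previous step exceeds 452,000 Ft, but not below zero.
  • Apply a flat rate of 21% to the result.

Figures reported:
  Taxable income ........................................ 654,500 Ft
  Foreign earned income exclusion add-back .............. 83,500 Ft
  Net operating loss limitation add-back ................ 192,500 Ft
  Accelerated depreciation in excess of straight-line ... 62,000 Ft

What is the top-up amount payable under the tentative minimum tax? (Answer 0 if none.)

Regular tax:
  25,000 Ft × 12% = 3,000 Ft
  629,500 Ft × 23% = 144,785 Ft
  → 147,785 Ft

Tentative minimum tax:
  Adjusted income: 654,500 Ft + 83,500 Ft + 192,500 Ft + 62,000 Ft = 992,500 Ft
  Exemption: 25% × (992,500 Ft − 452,000 Ft) = 135,125 Ft ≥ 67,000 Ft, so the exemption is fully phased out
  Base: 992,500 Ft − 0 Ft = 992,500 Ft
  992,500 Ft × 21% = 208,425 Ft

Excess of tentative minimum tax over regular tax: 208,425 Ft − 147,785 Ft = 60,640 Ft.

60,640 Ft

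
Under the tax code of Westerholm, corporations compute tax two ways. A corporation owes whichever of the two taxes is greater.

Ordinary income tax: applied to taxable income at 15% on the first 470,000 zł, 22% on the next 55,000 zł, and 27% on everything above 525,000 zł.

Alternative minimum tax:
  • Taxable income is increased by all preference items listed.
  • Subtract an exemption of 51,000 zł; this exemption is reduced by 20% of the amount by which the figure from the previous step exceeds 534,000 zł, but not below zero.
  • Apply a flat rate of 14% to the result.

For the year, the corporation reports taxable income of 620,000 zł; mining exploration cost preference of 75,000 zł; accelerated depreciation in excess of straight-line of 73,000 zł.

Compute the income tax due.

108,250 zł

Alternative minimum tax:
  Adjusted income: 620,000 zł + 75,000 zł + 73,000 zł = 768,000 zł
  Exemption: 51,000 zł − 20% × (768,000 zł − 534,000 zł) = 51,000 zł − 46,800 zł = 4,200 zł
  Base: 768,000 zł − 4,200 zł = 763,800 zł
  763,800 zł × 14% = 106,932 zł

Ordinary income tax:
  470,000 zł × 15% = 70,500 zł
  55,000 zł × 22% = 12,100 zł
  95,000 zł × 27% = 25,650 zł
  → 108,250 zł

108,250 zł > 106,932 zł, so the ordinary income tax governs.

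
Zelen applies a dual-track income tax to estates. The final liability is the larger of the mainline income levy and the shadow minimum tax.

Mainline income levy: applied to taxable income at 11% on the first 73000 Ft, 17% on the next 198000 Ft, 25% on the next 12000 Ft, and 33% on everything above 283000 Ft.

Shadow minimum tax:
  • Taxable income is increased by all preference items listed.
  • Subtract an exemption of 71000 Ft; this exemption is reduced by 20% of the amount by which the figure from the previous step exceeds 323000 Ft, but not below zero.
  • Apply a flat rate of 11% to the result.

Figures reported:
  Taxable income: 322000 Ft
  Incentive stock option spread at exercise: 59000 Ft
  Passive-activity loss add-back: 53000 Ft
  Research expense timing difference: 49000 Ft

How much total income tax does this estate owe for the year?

Shadow minimum tax:
  Adjusted income: 322000 Ft + 59000 Ft + 53000 Ft + 49000 Ft = 483000 Ft
  Exemption: 71000 Ft − 20% × (483000 Ft − 323000 Ft) = 71000 Ft − 32000 Ft = 39000 Ft
  Base: 483000 Ft − 39000 Ft = 444000 Ft
  444000 Ft × 11% = 48840 Ft

Mainline income levy:
  73000 Ft × 11% = 8030 Ft
  198000 Ft × 17% = 33660 Ft
  12000 Ft × 25% = 3000 Ft
  39000 Ft × 33% = 12870 Ft
  → 57560 Ft

57560 Ft > 48840 Ft, so the mainline income levy governs.

57560 Ft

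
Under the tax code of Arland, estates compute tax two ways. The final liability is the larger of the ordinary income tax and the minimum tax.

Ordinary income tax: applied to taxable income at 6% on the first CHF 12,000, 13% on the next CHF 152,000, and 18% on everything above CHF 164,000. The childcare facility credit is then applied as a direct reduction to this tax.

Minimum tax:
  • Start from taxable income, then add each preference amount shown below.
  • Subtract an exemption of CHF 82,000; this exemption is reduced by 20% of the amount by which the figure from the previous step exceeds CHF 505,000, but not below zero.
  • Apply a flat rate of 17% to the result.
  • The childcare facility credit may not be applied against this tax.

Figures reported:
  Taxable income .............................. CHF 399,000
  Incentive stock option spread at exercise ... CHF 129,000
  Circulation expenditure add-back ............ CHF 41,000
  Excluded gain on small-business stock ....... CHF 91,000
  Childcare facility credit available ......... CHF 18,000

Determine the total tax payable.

CHF 103,530

Ordinary income tax:
  CHF 12,000 × 6% = CHF 720
  CHF 152,000 × 13% = CHF 19,760
  CHF 235,000 × 18% = CHF 42,300
  → CHF 62,780
  Less childcare facility credit CHF 18,000 → CHF 44,780

Minimum tax:
  Adjusted income: CHF 399,000 + CHF 129,000 + CHF 41,000 + CHF 91,000 = CHF 660,000
  Exemption: CHF 82,000 − 20% × (CHF 660,000 − CHF 505,000) = CHF 82,000 − CHF 31,000 = CHF 51,000
  Base: CHF 660,000 − CHF 51,000 = CHF 609,000
  CHF 609,000 × 17% = CHF 103,530

CHF 103,530 > CHF 44,780, so the minimum tax is the binding amount.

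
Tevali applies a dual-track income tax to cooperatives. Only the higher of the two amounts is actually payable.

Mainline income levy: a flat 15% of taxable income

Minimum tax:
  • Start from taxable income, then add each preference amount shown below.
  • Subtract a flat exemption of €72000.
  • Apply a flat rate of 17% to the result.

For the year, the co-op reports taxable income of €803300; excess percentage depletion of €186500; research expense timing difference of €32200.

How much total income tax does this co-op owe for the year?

€161500

Mainline income levy:
  €803300 × 15% = €120495

Minimum tax:
  Adjusted income: €803300 + €186500 + €32200 = €1022000
  Less exemption €72000 → base €950000
  €950000 × 17% = €161500

€161500 > €120495, so the minimum tax is the binding amount.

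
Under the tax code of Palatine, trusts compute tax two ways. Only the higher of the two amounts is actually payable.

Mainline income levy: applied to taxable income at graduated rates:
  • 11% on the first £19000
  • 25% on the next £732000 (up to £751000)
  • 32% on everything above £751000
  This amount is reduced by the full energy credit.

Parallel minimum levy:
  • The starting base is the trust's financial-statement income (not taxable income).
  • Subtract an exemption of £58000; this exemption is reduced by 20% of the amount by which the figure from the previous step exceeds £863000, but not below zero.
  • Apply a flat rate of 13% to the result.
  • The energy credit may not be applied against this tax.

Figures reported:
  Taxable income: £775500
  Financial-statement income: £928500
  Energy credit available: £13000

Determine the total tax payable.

£179930

Parallel minimum levy:
  Base (financial-statement income): £928500
  Exemption: £58000 − 20% × (£928500 − £863000) = £58000 − £13100 = £44900
  Base: £928500 − £44900 = £883600
  £883600 × 13% = £114868

Mainline income levy:
  £19000 × 11% = £2090
  £732000 × 25% = £183000
  £24500 × 32% = £7840
  → £192930
  Less energy credit £13000 → £179930

£179930 > £114868, so the mainline income levy governs.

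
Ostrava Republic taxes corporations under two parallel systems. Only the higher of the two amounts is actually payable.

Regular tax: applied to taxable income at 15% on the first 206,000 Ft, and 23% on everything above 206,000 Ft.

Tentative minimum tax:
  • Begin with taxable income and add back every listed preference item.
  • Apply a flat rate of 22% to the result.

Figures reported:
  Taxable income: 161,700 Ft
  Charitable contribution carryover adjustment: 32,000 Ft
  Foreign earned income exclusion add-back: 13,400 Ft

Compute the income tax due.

Regular tax:
  161,700 Ft × 15% = 24,255 Ft

Tentative minimum tax:
  Adjusted income: 161,700 Ft + 32,000 Ft + 13,400 Ft = 207,100 Ft
  207,100 Ft × 22% = 45,562 Ft

45,562 Ft > 24,255 Ft, so the tentative minimum tax is the binding amount.

45,562 Ft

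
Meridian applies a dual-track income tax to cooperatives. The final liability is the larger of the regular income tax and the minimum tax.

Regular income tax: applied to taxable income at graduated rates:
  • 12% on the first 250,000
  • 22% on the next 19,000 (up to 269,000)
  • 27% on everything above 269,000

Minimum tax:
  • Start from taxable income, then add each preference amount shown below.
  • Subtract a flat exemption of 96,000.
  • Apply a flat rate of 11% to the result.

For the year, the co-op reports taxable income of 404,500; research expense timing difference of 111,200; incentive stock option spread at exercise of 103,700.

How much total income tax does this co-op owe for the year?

70,765

Regular income tax:
  250,000 × 12% = 30,000
  19,000 × 22% = 4,180
  135,500 × 27% = 36,585
  → 70,765

Minimum tax:
  Adjusted income: 404,500 + 111,200 + 103,700 = 619,400
  Less exemption 96,000 → base 523,400
  523,400 × 11% = 57,574

70,765 > 57,574, so the regular income tax governs.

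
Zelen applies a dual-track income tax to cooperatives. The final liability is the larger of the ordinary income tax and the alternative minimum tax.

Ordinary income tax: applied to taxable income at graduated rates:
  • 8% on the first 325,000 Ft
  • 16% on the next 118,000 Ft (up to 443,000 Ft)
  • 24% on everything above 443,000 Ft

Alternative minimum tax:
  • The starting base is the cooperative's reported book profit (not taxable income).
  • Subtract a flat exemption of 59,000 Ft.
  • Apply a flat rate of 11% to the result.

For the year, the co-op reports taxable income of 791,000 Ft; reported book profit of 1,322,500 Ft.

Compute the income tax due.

Alternative minimum tax:
  Base (reported book profit): 1,322,500 Ft
  Less exemption 59,000 Ft → base 1,263,500 Ft
  1,263,500 Ft × 11% = 138,985 Ft

Ordinary income tax:
  325,000 Ft × 8% = 26,000 Ft
  118,000 Ft × 16% = 18,880 Ft
  348,000 Ft × 24% = 83,520 Ft
  → 128,400 Ft

138,985 Ft > 128,400 Ft, so the alternative minimum tax is the binding amount.

138,985 Ft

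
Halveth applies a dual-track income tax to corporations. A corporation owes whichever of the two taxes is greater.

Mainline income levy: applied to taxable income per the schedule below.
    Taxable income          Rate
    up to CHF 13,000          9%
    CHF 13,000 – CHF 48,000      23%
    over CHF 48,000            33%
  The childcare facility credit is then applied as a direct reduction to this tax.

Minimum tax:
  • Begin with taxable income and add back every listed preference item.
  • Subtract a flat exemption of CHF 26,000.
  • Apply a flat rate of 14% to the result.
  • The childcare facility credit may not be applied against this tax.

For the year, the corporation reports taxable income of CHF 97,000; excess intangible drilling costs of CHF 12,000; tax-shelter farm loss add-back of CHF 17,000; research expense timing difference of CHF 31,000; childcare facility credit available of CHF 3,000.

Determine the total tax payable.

CHF 22,390

Mainline income levy:
  CHF 13,000 × 9% = CHF 1,170
  CHF 35,000 × 23% = CHF 8,050
  CHF 49,000 × 33% = CHF 16,170
  → CHF 25,390
  Less childcare facility credit CHF 3,000 → CHF 22,390

Minimum tax:
  Adjusted income: CHF 97,000 + CHF 12,000 + CHF 17,000 + CHF 31,000 = CHF 157,000
  Less exemption CHF 26,000 → base CHF 131,000
  CHF 131,000 × 14% = CHF 18,340

CHF 22,390 > CHF 18,340, so the mainline income levy governs.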